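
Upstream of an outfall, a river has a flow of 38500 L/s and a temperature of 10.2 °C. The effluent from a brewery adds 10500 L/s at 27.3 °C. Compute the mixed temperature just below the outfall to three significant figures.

Flow-weighted mixing: C = (Q_r C_r + Q_w C_w)/(Q_r + Q_w)
= (38500×10.2 + 10500×27.3)/(38500 + 10500) = 679400/49000 = 13.86 °C.

13.9 °C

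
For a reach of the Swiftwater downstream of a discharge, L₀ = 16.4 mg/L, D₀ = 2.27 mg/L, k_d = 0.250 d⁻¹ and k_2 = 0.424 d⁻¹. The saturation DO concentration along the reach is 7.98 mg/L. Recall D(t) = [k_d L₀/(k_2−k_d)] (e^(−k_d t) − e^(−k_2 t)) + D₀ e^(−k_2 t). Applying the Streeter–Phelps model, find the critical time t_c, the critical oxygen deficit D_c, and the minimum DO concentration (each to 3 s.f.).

At the critical point dD/dt = 0, so k_d L₀ e^(−k_d t) = k_2 D. Substituting D(t) from the Streeter–Phelps equation and solving for t gives
t_c = ln[(k_2/k_d)(1 − D₀(k_2−k_d)/(k_d L₀))] / (k_2−k_d).
Here k_2−k_d = 0.1740 d⁻¹ and 1 − D₀(k_2−k_d)/(k_d L₀) = 1 − 2.27×0.1740/(0.250×16.4) = 0.9037, so
t_c = ln(1.696 × 0.9037) / 0.1740 = 0.4270 / 0.1740 = 2.454 d.
L(t_c) = L₀ e^(−k_d t_c) = 16.4 × 0.5415 = 8.880 mg/L, and at the critical point k_2 D_c = k_d L, so D_c = (0.250/0.424) × 8.880 = 5.236 mg/L.
Minimum DO = C_s − D_c = 7.98 − 5.236 = 2.744 mg/L.

t_c ≈ 2.45 d; D_c ≈ 5.24 mg/L; min DO ≈ 2.74 mg/L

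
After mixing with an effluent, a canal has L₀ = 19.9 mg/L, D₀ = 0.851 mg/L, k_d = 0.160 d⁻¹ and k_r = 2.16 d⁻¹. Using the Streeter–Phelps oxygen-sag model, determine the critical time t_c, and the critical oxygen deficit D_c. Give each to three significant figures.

t_c ≈ 0.919 d; D_c ≈ 1.27 mg/L

With k_r/k_d = 13.50 and 1 − D₀(k_r−k_d)/(k_d L₀) = 0.4655,
t_c = ln(13.50 × 0.4655) / (2.16 − 0.160) = ln(6.284) / 2.000 = 1.838/2.000 = 0.9190 d.
D_c = (k_d/k_r) L₀ e^(−k_d t_c) = (0.160/2.16) × 19.9 × e^(−0.160×0.9190) = 0.07407 × 19.9 × 0.8633 = 1.273 mg/L.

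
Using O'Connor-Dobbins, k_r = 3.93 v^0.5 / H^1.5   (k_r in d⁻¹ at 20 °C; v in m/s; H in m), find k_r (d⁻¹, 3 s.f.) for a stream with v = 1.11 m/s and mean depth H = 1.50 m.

k_r ≈ 2.25 d⁻¹

k_r = 3.93 × 1.11^0.5 / 1.50^1.5 = 3.93 × 1.054 / 1.837 = 2.254 d⁻¹.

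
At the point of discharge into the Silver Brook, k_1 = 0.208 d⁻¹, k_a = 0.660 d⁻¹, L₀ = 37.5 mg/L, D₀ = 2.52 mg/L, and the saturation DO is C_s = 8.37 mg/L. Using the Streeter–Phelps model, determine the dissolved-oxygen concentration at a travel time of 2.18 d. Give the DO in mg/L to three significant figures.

DO ≈ 0.900 mg/L

k_1 L₀/(k_a−k_1) = 0.208×37.5/(0.660−0.208) = 7.800/0.4520 = 17.26 mg/L.
e^(−k_1 t) = e^(−0.208×2.180) = 0.6354; e^(−k_a t) = e^(−0.660×2.180) = 0.2372.
D = 17.26 × (0.6354 − 0.2372) + 2.52 × 0.2372 = 6.872 + 0.5978 = 7.470 mg/L.
DO = C_s − D = 8.37 − 7.470 = 0.9002 mg/L.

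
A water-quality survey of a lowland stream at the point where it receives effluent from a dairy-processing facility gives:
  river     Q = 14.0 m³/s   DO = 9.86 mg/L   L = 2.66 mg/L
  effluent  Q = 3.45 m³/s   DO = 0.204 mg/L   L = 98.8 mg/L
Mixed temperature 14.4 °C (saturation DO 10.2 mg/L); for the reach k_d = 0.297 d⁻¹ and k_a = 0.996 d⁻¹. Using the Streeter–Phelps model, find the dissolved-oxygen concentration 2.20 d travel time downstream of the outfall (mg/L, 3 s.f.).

Mixed DO = (14.0×9.86 + 3.45×0.204)/(14.0+3.45) = 138.7/17.45 = 7.951 mg/L.
Mixed L₀ = (14.0×2.66 + 3.45×98.8)/(17.45) = 378.1/17.45 = 21.67 mg/L.
Initial deficit D₀ = C_s − DO₀ = 10.2 − 7.951 = 2.249 mg/L.
D(2.20) = [0.297×21.67/(0.996−0.297)](e^(−0.297×2.20) − e^(−0.996×2.20)) + 2.249 e^(−0.996×2.20)
= 9.206 × (0.5203 − 0.1118) + 2.249 × 0.1118 = 4.012 mg/L.
DO = 10.2 − 4.012 = 6.188 mg/L.

DO ≈ 6.19 mg/L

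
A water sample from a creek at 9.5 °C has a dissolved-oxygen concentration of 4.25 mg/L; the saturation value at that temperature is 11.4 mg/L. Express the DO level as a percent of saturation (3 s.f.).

37.3 % saturation

% saturation = C/C_s × 100 = 4.25/11.4 × 100 = 37.3 %.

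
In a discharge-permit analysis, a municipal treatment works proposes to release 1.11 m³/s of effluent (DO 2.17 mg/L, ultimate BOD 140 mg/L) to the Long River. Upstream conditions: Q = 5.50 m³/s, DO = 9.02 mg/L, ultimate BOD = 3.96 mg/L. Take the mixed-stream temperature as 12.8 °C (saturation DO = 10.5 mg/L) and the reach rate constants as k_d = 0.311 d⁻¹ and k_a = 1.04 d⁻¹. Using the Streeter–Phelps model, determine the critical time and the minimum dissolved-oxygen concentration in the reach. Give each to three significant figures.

t_c ≈ 1.30 d; minimum DO ≈ 5.15 mg/L

Mixed DO = (5.50×9.02 + 1.11×2.17)/(5.50+1.11) = 52.02/6.610 = 7.870 mg/L.
Mixed L₀ = (5.50×3.96 + 1.11×140)/(6.610) = 177.2/6.610 = 26.80 mg/L.
Initial deficit D₀ = C_s − DO₀ = 10.5 − 7.870 = 2.630 mg/L.
t_c = (1/0.7290) ln[(1.04/0.311)(1 − 2.630×0.7290/(0.311×26.80))] = 1.372 × ln(2.575) = 1.297 d.
D_c = (0.311/1.04) × 26.80 × e^(−0.311×1.297) = 0.2990 × 26.80 × 0.6680 = 5.354 mg/L.
Minimum DO = 10.5 − 5.354 = 5.146 mg/L.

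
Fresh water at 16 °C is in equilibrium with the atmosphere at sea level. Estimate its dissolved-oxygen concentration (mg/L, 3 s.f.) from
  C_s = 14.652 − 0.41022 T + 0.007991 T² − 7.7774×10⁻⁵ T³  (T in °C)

C_s ≈ 9.82 mg/L

C_s = 14.652 − 0.41022×16 + 0.007991×16² − 7.7774×10⁻⁵×16³ = 9.816 mg/L.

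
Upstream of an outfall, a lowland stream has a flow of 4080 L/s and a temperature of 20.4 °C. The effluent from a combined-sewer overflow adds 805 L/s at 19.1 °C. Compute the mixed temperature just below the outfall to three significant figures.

Flow-weighted mixing: C = (Q_r C_r + Q_w C_w)/(Q_r + Q_w)
= (4080×20.4 + 805×19.1)/(4080 + 805) = 98610/4885 = 20.19 °C.

20.2 °C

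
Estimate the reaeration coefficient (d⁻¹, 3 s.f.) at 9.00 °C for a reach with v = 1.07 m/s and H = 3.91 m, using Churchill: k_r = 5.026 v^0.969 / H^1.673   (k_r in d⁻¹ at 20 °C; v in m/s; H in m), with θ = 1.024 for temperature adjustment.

k_r ≈ 0.422 d⁻¹

k_r(20) = 5.026 × 1.07^0.969 / 3.91^1.673 = 5.026 × 1.068 / 9.788 = 0.5483 d⁻¹.
k_r(9.00) = 0.5483 × 1.024^(9.00−20) = 0.5483 × 0.7704 = 0.4224 d⁻¹.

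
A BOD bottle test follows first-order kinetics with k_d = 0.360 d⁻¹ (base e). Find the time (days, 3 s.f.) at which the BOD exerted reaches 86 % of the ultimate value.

y/L₀ = 1 − e^(−k_d t) = 0.86 ⇒ e^(−k_d t) = 0.140
t = −ln(0.140) / 0.360 = 1.966 / 0.360 = 5.461 d.

t ≈ 5.46 d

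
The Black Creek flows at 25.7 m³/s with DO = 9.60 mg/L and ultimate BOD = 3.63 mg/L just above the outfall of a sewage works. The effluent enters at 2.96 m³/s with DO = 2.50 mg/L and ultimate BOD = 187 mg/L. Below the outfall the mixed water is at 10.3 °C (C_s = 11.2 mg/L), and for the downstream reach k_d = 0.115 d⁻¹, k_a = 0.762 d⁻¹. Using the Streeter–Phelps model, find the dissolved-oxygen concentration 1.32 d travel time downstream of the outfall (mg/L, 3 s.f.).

Mixed DO = (25.7×9.60 + 2.96×2.50)/(25.7+2.96) = 254.1/28.66 = 8.867 mg/L.
Mixed L₀ = (25.7×3.63 + 2.96×187)/(28.66) = 646.8/28.66 = 22.57 mg/L.
Initial deficit D₀ = C_s − DO₀ = 11.2 − 8.867 = 2.333 mg/L.
D(1.32) = [0.115×22.57/(0.762−0.115)](e^(−0.115×1.32) − e^(−0.762×1.32)) + 2.333 e^(−0.762×1.32)
= 4.011 × (0.8592 − 0.3657) + 2.333 × 0.3657 = 2.833 mg/L.
DO = 11.2 − 2.833 = 8.367 mg/L.

DO ≈ 8.37 mg/L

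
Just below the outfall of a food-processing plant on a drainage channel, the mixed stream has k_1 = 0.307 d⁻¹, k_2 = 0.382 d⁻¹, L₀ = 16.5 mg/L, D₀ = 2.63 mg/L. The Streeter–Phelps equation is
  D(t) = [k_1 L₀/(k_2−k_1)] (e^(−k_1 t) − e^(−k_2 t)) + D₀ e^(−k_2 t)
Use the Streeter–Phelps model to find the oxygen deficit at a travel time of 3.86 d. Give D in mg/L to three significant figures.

D ≈ 5.79 mg/L

k_1 L₀/(k_2−k_1) = 0.307×16.5/(0.382−0.307) = 5.066/0.07500 = 67.54 mg/L.
e^(−k_1 t) = e^(−0.307×3.860) = 0.3057; e^(−k_2 t) = e^(−0.382×3.860) = 0.2289.
D = 67.54 × (0.3057 − 0.2289) + 2.63 × 0.2289 = 5.191 + 0.6020 = 5.793 mg/L.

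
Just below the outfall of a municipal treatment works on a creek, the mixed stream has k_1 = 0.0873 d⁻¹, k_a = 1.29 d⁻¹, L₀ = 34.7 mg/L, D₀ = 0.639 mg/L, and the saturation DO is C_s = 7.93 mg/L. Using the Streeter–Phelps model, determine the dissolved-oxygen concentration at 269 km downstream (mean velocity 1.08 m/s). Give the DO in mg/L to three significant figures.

DO ≈ 6.02 mg/L

Travel time t = x/v = 269 km / (1.08 m/s) = 269000 m / 1.08 m/s = 249100 s = 2.883 d.
k_1 L₀/(k_a−k_1) = 0.0873×34.7/(1.29−0.0873) = 3.029/1.203 = 2.519 mg/L.
e^(−k_1 t) = e^(−0.0873×2.883) = 0.7775; e^(−k_a t) = e^(−1.29×2.883) = 0.02426.
D = 2.519 × (0.7775 − 0.02426) + 0.639 × 0.02426 = 1.897 + 0.01550 = 1.913 mg/L.
DO = C_s − D = 7.93 − 1.913 = 6.017 mg/L.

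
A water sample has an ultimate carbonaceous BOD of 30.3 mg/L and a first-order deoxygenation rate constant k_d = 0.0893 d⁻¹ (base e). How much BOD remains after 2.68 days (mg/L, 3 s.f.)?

L ≈ 23.9 mg/L

L_t = L₀ e^(−k_d t) = 30.3 × e^(−0.0893×2.68) = 30.3 × 0.7872 = 23.85 mg/L.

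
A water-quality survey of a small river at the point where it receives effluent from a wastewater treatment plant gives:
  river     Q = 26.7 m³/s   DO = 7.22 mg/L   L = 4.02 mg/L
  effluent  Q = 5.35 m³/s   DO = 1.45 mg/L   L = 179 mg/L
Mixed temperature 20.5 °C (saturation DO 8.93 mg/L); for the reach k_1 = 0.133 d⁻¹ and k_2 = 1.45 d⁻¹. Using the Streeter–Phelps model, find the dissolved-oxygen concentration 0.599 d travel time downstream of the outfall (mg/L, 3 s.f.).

Mixed DO = (26.7×7.22 + 5.35×1.45)/(26.7+5.35) = 200.5/32.05 = 6.257 mg/L.
Mixed L₀ = (26.7×4.02 + 5.35×179)/(32.05) = 1065/32.05 = 33.23 mg/L.
Initial deficit D₀ = C_s − DO₀ = 8.93 − 6.257 = 2.673 mg/L.
D(0.599) = [0.133×33.23/(1.45−0.133)](e^(−0.133×0.599) − e^(−1.45×0.599)) + 2.673 e^(−1.45×0.599)
= 3.356 × (0.9234 − 0.4196) + 2.673 × 0.4196 = 2.812 mg/L.
DO = 8.93 − 2.812 = 6.118 mg/L.

DO ≈ 6.12 mg/L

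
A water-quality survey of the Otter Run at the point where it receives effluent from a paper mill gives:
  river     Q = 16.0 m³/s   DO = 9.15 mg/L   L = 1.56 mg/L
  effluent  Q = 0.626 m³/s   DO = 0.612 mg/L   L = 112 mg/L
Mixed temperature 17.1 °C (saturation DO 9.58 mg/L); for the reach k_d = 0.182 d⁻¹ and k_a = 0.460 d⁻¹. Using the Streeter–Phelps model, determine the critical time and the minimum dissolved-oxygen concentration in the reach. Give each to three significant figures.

Mixed DO = (16.0×9.15 + 0.626×0.612)/(16.0+0.626) = 146.8/16.63 = 8.829 mg/L.
Mixed L₀ = (16.0×1.56 + 0.626×112)/(16.63) = 95.07/16.63 = 5.718 mg/L.
Initial deficit D₀ = C_s − DO₀ = 9.58 − 8.829 = 0.7515 mg/L.
t_c = (1/0.2780) ln[(0.460/0.182)(1 − 0.7515×0.2780/(0.182×5.718))] = 3.597 × ln(2.020) = 2.529 d.
D_c = (0.182/0.460) × 5.718 × e^(−0.182×2.529) = 0.3957 × 5.718 × 0.6311 = 1.428 mg/L.
Minimum DO = 9.58 − 1.428 = 8.152 mg/L.

t_c ≈ 2.53 d; minimum DO ≈ 8.15 mg/L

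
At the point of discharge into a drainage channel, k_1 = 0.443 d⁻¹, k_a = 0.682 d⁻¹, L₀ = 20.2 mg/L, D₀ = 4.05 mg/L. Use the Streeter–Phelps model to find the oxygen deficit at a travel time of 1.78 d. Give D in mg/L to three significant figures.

k_1 L₀/(k_a−k_1) = 0.443×20.2/(0.682−0.443) = 8.949/0.2390 = 37.44 mg/L.
e^(−k_1 t) = e^(−0.443×1.780) = 0.4545; e^(−k_a t) = e^(−0.682×1.780) = 0.2970.
D = 37.44 × (0.4545 − 0.2970) + 4.05 × 0.2970 = 5.897 + 1.203 = 7.100 mg/L.

D ≈ 7.10 mg/L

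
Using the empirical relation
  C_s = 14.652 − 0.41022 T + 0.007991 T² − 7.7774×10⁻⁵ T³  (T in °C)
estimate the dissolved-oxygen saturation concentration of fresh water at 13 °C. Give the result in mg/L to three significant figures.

C_s ≈ 10.5 mg/L

C_s = 14.652 − 0.41022×13 + 0.007991×13² − 7.7774×10⁻⁵×13³ = 10.50 mg/L.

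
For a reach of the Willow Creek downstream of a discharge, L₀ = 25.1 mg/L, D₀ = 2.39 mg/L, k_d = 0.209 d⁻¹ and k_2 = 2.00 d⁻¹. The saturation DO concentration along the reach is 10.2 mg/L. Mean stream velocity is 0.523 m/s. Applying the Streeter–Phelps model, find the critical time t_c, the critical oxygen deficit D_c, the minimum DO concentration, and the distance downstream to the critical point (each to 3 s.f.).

t_c ≈ 0.316 d; D_c ≈ 2.46 mg/L; min DO ≈ 7.74 mg/L; x_c ≈ 14.3 km

With k_2/k_d = 9.569 and 1 − D₀(k_2−k_d)/(k_d L₀) = 0.1840,
t_c = ln(9.569 × 0.1840) / (2.00 − 0.209) = ln(1.761) / 1.791 = 0.5659/1.791 = 0.3160 d.
L(t_c) = L₀ e^(−k_d t_c) = 25.1 × 0.9361 = 23.50 mg/L, and at the critical point k_2 D_c = k_d L, so D_c = (0.209/2.00) × 23.50 = 2.455 mg/L.
Minimum DO = C_s − D_c = 10.2 − 2.455 = 7.745 mg/L.
x_c = v t_c = 0.523 m/s × 0.3160 d × 86400 s/d = 14280 m ≈ 14.3 km.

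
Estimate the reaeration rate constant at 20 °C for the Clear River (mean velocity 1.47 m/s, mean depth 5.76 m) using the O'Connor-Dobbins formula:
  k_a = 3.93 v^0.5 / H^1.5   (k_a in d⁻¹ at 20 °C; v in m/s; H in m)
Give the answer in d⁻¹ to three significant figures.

k_a ≈ 0.345 d⁻¹

k_a = 3.93 × 1.47^0.5 / 5.76^1.5 = 3.93 × 1.212 / 13.82 = 0.3447 d⁻¹.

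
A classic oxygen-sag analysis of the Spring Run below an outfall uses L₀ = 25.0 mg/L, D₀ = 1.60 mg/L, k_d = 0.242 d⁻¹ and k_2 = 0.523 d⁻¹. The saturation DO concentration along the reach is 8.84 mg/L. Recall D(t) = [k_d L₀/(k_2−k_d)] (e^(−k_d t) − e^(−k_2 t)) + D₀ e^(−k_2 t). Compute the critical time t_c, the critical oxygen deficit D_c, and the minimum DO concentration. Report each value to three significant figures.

t_c ≈ 2.47 d; D_c ≈ 6.37 mg/L; min DO ≈ 2.47 mg/L

At the critical point dD/dt = 0, so k_d L₀ e^(−k_d t) = k_2 D. Substituting D(t) from the Streeter–Phelps equation and solving for t gives
t_c = ln[(k_2/k_d)(1 − D₀(k_2−k_d)/(k_d L₀))] / (k_2−k_d).
Here k_2−k_d = 0.2810 d⁻¹ and 1 − D₀(k_2−k_d)/(k_d L₀) = 1 − 1.60×0.2810/(0.242×25.0) = 0.9257, so
t_c = ln(2.161 × 0.9257) / 0.2810 = 0.6934 / 0.2810 = 2.468 d.
D_c = (k_d/k_2) L₀ e^(−k_d t_c) = (0.242/0.523) × 25.0 × e^(−0.242×2.468) = 0.4627 × 25.0 × 0.5504 = 6.366 mg/L.
Minimum DO = C_s − D_c = 8.84 − 6.366 = 2.474 mg/L.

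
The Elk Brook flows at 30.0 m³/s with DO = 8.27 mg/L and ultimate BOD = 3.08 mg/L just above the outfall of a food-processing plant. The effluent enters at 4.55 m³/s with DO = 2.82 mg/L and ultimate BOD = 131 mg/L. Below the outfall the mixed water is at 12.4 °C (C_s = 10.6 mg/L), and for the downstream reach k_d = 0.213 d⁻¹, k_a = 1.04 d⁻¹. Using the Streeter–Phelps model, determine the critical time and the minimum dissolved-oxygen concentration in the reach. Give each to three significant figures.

t_c ≈ 0.828 d; minimum DO ≈ 7.18 mg/L

Mixed DO = (30.0×8.27 + 4.55×2.82)/(30.0+4.55) = 260.9/34.55 = 7.552 mg/L.
Mixed L₀ = (30.0×3.08 + 4.55×131)/(34.55) = 688.4/34.55 = 19.93 mg/L.
Initial deficit D₀ = C_s − DO₀ = 10.6 − 7.552 = 3.048 mg/L.
t_c = (1/0.8270) ln[(1.04/0.213)(1 − 3.048×0.8270/(0.213×19.93))] = 1.209 × ln(1.983) = 0.8279 d.
D_c = (0.213/1.04) × 19.93 × e^(−0.213×0.8279) = 0.2048 × 19.93 × 0.8383 = 3.421 mg/L.
Minimum DO = 10.6 − 3.421 = 7.179 mg/L.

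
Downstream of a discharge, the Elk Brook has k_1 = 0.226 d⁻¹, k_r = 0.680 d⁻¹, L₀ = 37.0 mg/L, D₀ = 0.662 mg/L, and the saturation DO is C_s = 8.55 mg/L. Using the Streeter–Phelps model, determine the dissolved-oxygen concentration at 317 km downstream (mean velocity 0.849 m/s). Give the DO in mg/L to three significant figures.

DO ≈ 2.55 mg/L

Travel time t = x/v = 317 km / (0.849 m/s) = 317000 m / 0.849 m/s = 373400 s = 4.322 d.
k_1 L₀/(k_r−k_1) = 0.226×37.0/(0.680−0.226) = 8.362/0.4540 = 18.42 mg/L.
e^(−k_1 t) = e^(−0.226×4.322) = 0.3766; e^(−k_r t) = e^(−0.680×4.322) = 0.05294.
D = 18.42 × (0.3766 − 0.05294) + 0.662 × 0.05294 = 5.961 + 0.03504 = 5.996 mg/L.
DO = C_s − D = 8.55 − 5.996 = 2.554 mg/L.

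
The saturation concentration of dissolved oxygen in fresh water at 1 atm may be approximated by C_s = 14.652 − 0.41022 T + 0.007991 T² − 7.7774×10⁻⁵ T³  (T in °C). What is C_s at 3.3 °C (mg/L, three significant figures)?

C_s = 14.652 − 0.41022×3.3 + 0.007991×3.3² − 7.7774×10⁻⁵×3.3³ = 13.38 mg/L.

C_s ≈ 13.4 mg/L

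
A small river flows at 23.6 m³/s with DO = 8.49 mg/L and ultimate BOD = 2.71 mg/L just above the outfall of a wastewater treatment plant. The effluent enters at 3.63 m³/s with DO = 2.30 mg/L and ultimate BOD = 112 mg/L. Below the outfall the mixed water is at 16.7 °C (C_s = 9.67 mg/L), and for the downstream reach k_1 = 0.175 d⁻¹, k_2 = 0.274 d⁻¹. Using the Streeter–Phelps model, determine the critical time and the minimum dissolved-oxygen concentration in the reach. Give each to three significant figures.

t_c ≈ 3.84 d; minimum DO ≈ 4.04 mg/L

Mixed DO = (23.6×8.49 + 3.63×2.30)/(23.6+3.63) = 208.7/27.23 = 7.665 mg/L.
Mixed L₀ = (23.6×2.71 + 3.63×112)/(27.23) = 470.5/27.23 = 17.28 mg/L.
Initial deficit D₀ = C_s − DO₀ = 9.67 − 7.665 = 2.005 mg/L.
t_c = (1/0.09900) ln[(0.274/0.175)(1 − 2.005×0.09900/(0.175×17.28))] = 10.10 × ln(1.463) = 3.843 d.
D_c = (0.175/0.274) × 17.28 × e^(−0.175×3.843) = 0.6387 × 17.28 × 0.5104 = 5.633 mg/L.
Minimum DO = 9.67 − 5.633 = 4.037 mg/L.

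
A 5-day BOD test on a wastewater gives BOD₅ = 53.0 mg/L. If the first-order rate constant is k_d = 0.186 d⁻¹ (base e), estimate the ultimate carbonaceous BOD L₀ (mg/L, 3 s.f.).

BOD₅ = L₀(1 − e^(−5k_d)) ⇒ L₀ = BOD₅ / (1 − e^(−5×0.186))
= 53.0 / (1 − 0.3946) = 53.0 / 0.6054 = 87.54 mg/L.

L₀ ≈ 87.5 mg/L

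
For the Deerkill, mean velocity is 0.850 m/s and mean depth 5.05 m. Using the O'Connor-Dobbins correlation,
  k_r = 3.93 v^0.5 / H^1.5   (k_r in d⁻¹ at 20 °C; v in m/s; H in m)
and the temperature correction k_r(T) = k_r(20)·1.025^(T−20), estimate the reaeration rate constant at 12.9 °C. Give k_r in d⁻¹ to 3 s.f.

k_r ≈ 0.268 d⁻¹

k_r(20) = 3.93 × 0.850^0.5 / 5.05^1.5 = 3.93 × 0.9220 / 11.35 = 0.3193 d⁻¹.
k_r(12.9) = 0.3193 × 1.025^(12.9−20) = 0.3193 × 0.8392 = 0.2679 d⁻¹.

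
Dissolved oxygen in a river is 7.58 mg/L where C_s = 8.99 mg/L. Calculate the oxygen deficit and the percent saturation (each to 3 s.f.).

D ≈ 1.41 mg/L; 84.3 % saturation

D = C_s − C = 8.99 − 7.58 = 1.41 mg/L.
% saturation = 7.58/8.99 × 100 = 84.3 %.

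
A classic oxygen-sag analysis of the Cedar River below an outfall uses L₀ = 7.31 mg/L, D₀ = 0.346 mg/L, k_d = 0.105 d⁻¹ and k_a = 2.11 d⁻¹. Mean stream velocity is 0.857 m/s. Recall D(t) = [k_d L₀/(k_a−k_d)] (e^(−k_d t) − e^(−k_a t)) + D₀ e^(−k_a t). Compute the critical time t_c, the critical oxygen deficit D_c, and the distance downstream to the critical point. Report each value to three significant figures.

t_c ≈ 0.329 d; D_c ≈ 0.351 mg/L; x_c ≈ 24.3 km

With k_a/k_d = 20.10 and 1 − D₀(k_a−k_d)/(k_d L₀) = 0.09618,
t_c = ln(20.10 × 0.09618) / (2.11 − 0.105) = ln(1.933) / 2.005 = 0.6589/2.005 = 0.3286 d.
L(t_c) = L₀ e^(−k_d t_c) = 7.31 × 0.9661 = 7.062 mg/L, and at the critical point k_a D_c = k_d L, so D_c = (0.105/2.11) × 7.062 = 0.3514 mg/L.
x_c = v t_c = 0.857 m/s × 0.3286 d × 86400 s/d = 24330 m ≈ 24.3 km.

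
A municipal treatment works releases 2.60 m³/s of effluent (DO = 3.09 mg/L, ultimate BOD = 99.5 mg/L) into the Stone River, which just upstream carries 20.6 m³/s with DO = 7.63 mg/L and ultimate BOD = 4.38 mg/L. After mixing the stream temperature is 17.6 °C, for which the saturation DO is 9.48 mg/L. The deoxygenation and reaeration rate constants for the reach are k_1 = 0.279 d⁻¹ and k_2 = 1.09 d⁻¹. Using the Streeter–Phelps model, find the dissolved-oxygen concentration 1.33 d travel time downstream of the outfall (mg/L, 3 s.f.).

Mixed DO = (20.6×7.63 + 2.60×3.09)/(20.6+2.60) = 165.2/23.20 = 7.121 mg/L.
Mixed L₀ = (20.6×4.38 + 2.60×99.5)/(23.20) = 348.9/23.20 = 15.04 mg/L.
Initial deficit D₀ = C_s − DO₀ = 9.48 − 7.121 = 2.359 mg/L.
D(1.33) = [0.279×15.04/(1.09−0.279)](e^(−0.279×1.33) − e^(−1.09×1.33)) + 2.359 e^(−1.09×1.33)
= 5.174 × (0.6900 − 0.2346) + 2.359 × 0.2346 = 2.910 mg/L.
DO = 9.48 − 2.910 = 6.570 mg/L.

DO ≈ 6.57 mg/L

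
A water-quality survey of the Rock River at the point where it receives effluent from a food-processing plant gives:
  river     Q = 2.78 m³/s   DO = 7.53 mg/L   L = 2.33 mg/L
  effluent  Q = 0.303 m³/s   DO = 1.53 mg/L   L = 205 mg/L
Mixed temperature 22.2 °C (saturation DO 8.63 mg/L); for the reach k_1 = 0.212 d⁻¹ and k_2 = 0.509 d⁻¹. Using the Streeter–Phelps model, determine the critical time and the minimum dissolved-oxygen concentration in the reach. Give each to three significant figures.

t_c ≈ 2.57 d; minimum DO ≈ 3.26 mg/L

Mixed DO = (2.78×7.53 + 0.303×1.53)/(2.78+0.303) = 21.40/3.083 = 6.940 mg/L.
Mixed L₀ = (2.78×2.33 + 0.303×205)/(3.083) = 68.59/3.083 = 22.25 mg/L.
Initial deficit D₀ = C_s − DO₀ = 8.63 − 6.940 = 1.690 mg/L.
t_c = (1/0.2970) ln[(0.509/0.212)(1 − 1.690×0.2970/(0.212×22.25))] = 3.367 × ln(2.145) = 2.570 d.
D_c = (0.212/0.509) × 22.25 × e^(−0.212×2.570) = 0.4165 × 22.25 × 0.5799 = 5.374 mg/L.
Minimum DO = 8.63 − 5.374 = 3.256 mg/L.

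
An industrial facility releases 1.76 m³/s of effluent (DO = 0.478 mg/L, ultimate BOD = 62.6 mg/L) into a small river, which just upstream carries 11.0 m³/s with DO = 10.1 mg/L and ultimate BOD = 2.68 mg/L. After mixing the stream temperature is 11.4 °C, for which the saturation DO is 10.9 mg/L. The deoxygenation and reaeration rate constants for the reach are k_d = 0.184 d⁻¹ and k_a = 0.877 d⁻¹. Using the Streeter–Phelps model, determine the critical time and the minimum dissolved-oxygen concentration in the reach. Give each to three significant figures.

t_c ≈ 0.353 d; minimum DO ≈ 8.75 mg/L

Mixed DO = (11.0×10.1 + 1.76×0.478)/(11.0+1.76) = 111.9/12.76 = 8.773 mg/L.
Mixed L₀ = (11.0×2.68 + 1.76×62.6)/(12.76) = 139.7/12.76 = 10.94 mg/L.
Initial deficit D₀ = C_s − DO₀ = 10.9 − 8.773 = 2.127 mg/L.
t_c = (1/0.6930) ln[(0.877/0.184)(1 − 2.127×0.6930/(0.184×10.94))] = 1.443 × ln(1.277) = 0.3533 d.
D_c = (0.184/0.877) × 10.94 × e^(−0.184×0.3533) = 0.2098 × 10.94 × 0.9371 = 2.152 mg/L.
Minimum DO = 10.9 − 2.152 = 8.748 mg/L.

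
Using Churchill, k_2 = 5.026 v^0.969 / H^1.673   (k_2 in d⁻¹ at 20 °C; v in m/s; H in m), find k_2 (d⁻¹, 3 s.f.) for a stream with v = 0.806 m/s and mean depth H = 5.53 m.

k_2 ≈ 0.233 d⁻¹

k_2 = 5.026 × 0.806^0.969 / 5.53^1.673 = 5.026 × 0.8114 / 17.48 = 0.2333 d⁻¹.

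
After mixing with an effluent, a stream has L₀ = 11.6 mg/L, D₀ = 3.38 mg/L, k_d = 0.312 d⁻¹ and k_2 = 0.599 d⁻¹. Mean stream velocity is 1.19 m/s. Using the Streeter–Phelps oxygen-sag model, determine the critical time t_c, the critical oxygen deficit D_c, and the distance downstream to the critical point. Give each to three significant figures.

t_c ≈ 1.19 d; D_c ≈ 4.17 mg/L; x_c ≈ 122 km

At the critical point dD/dt = 0, so k_d L₀ e^(−k_d t) = k_2 D. Substituting D(t) from the Streeter–Phelps equation and solving for t gives
t_c = ln[(k_2/k_d)(1 − D₀(k_2−k_d)/(k_d L₀))] / (k_2−k_d).
Here k_2−k_d = 0.2870 d⁻¹ and 1 − D₀(k_2−k_d)/(k_d L₀) = 1 − 3.38×0.2870/(0.312×11.6) = 0.7320, so
t_c = ln(1.920 × 0.7320) / 0.2870 = 0.3402 / 0.2870 = 1.186 d.
L(t_c) = L₀ e^(−k_d t_c) = 11.6 × 0.6908 = 8.013 mg/L, and at the critical point k_2 D_c = k_d L, so D_c = (0.312/0.599) × 8.013 = 4.174 mg/L.
x_c = v t_c = 1.19 m/s × 1.186 d × 86400 s/d = 121900 m ≈ 122 km.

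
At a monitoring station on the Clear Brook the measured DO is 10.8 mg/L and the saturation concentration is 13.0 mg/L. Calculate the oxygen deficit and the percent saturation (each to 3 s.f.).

D ≈ 2.20 mg/L; 83.1 % saturation

D = C_s − C = 13.0 − 10.8 = 2.20 mg/L.
% saturation = 10.8/13.0 × 100 = 83.1 %.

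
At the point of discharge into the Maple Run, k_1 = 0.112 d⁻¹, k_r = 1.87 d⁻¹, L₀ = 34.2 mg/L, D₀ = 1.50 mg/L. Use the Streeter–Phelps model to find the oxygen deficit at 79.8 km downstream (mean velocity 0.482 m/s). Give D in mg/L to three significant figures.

D ≈ 1.74 mg/L

Travel time t = x/v = 79.8 km / (0.482 m/s) = 79800 m / 0.482 m/s = 165600 s = 1.916 d.
k_1 L₀/(k_r−k_1) = 0.112×34.2/(1.87−0.112) = 3.830/1.758 = 2.179 mg/L.
e^(−k_1 t) = e^(−0.112×1.916) = 0.8069; e^(−k_r t) = e^(−1.87×1.916) = 0.02778.
D = 2.179 × (0.8069 − 0.02778) + 1.50 × 0.02778 = 1.697 + 0.04168 = 1.739 mg/L.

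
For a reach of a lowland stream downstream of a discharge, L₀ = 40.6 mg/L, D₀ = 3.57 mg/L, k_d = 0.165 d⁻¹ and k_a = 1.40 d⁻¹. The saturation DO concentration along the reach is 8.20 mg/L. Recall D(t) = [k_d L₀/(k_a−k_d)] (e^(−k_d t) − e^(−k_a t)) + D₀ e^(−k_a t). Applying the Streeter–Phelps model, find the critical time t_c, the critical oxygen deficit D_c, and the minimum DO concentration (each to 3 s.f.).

t_c ≈ 0.862 d; D_c ≈ 4.15 mg/L; min DO ≈ 4.05 mg/L

At the critical point dD/dt = 0, so k_d L₀ e^(−k_d t) = k_a D. Substituting D(t) from the Streeter–Phelps equation and solving for t gives
t_c = ln[(k_a/k_d)(1 − D₀(k_a−k_d)/(k_d L₀))] / (k_a−k_d).
Here k_a−k_d = 1.235 d⁻¹ and 1 − D₀(k_a−k_d)/(k_d L₀) = 1 − 3.57×1.235/(0.165×40.6) = 0.3418, so
t_c = ln(8.485 × 0.3418) / 1.235 = 1.065 / 1.235 = 0.8623 d.
L(t_c) = L₀ e^(−k_d t_c) = 40.6 × 0.8674 = 35.22 mg/L, and at the critical point k_a D_c = k_d L, so D_c = (0.165/1.40) × 35.22 = 4.150 mg/L.
Minimum DO = C_s − D_c = 8.20 − 4.150 = 4.050 mg/L.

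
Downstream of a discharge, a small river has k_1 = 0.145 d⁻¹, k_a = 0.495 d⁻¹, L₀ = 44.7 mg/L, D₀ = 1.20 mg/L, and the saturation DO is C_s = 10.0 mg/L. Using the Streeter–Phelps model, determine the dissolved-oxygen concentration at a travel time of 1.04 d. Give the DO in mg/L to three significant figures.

DO ≈ 4.42 mg/L

k_1 L₀/(k_a−k_1) = 0.145×44.7/(0.495−0.145) = 6.481/0.3500 = 18.52 mg/L.
e^(−k_1 t) = e^(−0.145×1.040) = 0.8600; e^(−k_a t) = e^(−0.495×1.040) = 0.5976.
D = 18.52 × (0.8600 − 0.5976) + 1.20 × 0.5976 = 4.859 + 0.7171 = 5.576 mg/L.
DO = C_s − D = 10.0 − 5.576 = 4.424 mg/L.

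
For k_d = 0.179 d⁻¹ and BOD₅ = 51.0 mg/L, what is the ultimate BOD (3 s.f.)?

BOD₅ = L₀(1 − e^(−5k_d)) ⇒ L₀ = BOD₅ / (1 − e^(−5×0.179))
= 51.0 / (1 − 0.4086) = 51.0 / 0.5914 = 86.24 mg/L.

L₀ ≈ 86.2 mg/L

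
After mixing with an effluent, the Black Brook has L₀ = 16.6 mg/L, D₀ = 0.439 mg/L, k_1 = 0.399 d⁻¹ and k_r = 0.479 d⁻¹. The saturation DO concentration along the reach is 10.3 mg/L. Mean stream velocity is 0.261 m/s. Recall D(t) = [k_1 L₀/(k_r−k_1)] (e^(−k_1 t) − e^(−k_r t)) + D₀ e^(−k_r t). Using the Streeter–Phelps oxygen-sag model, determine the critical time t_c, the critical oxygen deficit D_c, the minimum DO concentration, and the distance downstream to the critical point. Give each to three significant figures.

With k_r/k_1 = 1.201 and 1 − D₀(k_r−k_1)/(k_1 L₀) = 0.9947,
t_c = ln(1.201 × 0.9947) / (0.479 − 0.399) = ln(1.194) / 0.08000 = 0.1774/0.08000 = 2.218 d.
D_c = (k_1/k_r) L₀ e^(−k_1 t_c) = (0.399/0.479) × 16.6 × e^(−0.399×2.218) = 0.8330 × 16.6 × 0.4128 = 5.707 mg/L.
Minimum DO = C_s − D_c = 10.3 − 5.707 = 4.593 mg/L.
x_c = v t_c = 0.261 m/s × 2.218 d × 86400 s/d = 50010 m ≈ 50.0 km.

t_c ≈ 2.22 d; D_c ≈ 5.71 mg/L; min DO ≈ 4.59 mg/L; x_c ≈ 50.0 km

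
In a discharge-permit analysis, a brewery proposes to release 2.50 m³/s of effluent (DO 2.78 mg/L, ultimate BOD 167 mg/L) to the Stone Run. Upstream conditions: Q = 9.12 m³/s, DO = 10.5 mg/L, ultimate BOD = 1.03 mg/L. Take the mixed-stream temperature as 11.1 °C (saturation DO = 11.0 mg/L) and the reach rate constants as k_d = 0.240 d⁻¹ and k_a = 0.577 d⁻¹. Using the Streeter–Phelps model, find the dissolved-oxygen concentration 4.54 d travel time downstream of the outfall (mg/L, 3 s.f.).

Mixed DO = (9.12×10.5 + 2.50×2.78)/(9.12+2.50) = 102.7/11.62 = 8.839 mg/L.
Mixed L₀ = (9.12×1.03 + 2.50×167)/(11.62) = 426.9/11.62 = 36.74 mg/L.
Initial deficit D₀ = C_s − DO₀ = 11.0 − 8.839 = 2.161 mg/L.
D(4.54) = [0.240×36.74/(0.577−0.240)](e^(−0.240×4.54) − e^(−0.577×4.54)) + 2.161 e^(−0.577×4.54)
= 26.16 × (0.3364 − 0.07283) + 2.161 × 0.07283 = 7.052 mg/L.
DO = 11.0 − 7.052 = 3.948 mg/L.

DO ≈ 3.95 mg/L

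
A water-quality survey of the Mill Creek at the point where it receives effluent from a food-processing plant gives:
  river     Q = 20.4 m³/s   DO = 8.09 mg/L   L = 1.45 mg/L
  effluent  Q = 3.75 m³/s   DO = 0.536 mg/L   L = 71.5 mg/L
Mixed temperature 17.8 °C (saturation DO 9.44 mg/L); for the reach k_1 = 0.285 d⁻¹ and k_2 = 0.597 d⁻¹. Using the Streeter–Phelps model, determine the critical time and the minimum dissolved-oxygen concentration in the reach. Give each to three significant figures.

t_c ≈ 1.56 d; minimum DO ≈ 5.66 mg/L

Mixed DO = (20.4×8.09 + 3.75×0.536)/(20.4+3.75) = 167.0/24.15 = 6.917 mg/L.
Mixed L₀ = (20.4×1.45 + 3.75×71.5)/(24.15) = 297.7/24.15 = 12.33 mg/L.
Initial deficit D₀ = C_s − DO₀ = 9.44 − 6.917 = 2.523 mg/L.
t_c = (1/0.3120) ln[(0.597/0.285)(1 − 2.523×0.3120/(0.285×12.33))] = 3.205 × ln(1.625) = 1.557 d.
D_c = (0.285/0.597) × 12.33 × e^(−0.285×1.557) = 0.4774 × 12.33 × 0.6416 = 3.776 mg/L.
Minimum DO = 9.44 − 3.776 = 5.664 mg/L.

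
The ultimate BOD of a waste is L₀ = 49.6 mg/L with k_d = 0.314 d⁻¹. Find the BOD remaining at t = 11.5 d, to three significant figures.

L_t = L₀ e^(−k_d t) = 49.6 × e^(−0.314×11.5) = 49.6 × 0.02702 = 1.340 mg/L.

L ≈ 1.34 mg/L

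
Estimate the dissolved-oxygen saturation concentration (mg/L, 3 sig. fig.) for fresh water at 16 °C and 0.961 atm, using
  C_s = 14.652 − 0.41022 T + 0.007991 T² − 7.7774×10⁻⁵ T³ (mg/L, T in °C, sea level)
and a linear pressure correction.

At sea level: C_s = 14.652 − 0.41022×16 + 0.007991×16² − 7.7774×10⁻⁵×16³ = 9.816 mg/L.
Pressure correction: C_s' = 9.816 × 0.961 = 9.433 mg/L.

C_s ≈ 9.43 mg/L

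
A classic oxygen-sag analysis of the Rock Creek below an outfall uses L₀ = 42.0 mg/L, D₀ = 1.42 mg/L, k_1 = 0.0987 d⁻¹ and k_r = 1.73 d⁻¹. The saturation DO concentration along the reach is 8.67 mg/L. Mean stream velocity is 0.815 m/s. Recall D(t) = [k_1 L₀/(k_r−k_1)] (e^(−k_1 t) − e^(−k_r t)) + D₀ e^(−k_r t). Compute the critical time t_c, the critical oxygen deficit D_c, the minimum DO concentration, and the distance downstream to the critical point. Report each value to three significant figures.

At the critical point dD/dt = 0, so k_1 L₀ e^(−k_1 t) = k_r D. Substituting D(t) from the Streeter–Phelps equation and solving for t gives
t_c = ln[(k_r/k_1)(1 − D₀(k_r−k_1)/(k_1 L₀))] / (k_r−k_1).
Here k_r−k_1 = 1.631 d⁻¹ and 1 − D₀(k_r−k_1)/(k_1 L₀) = 1 − 1.42×1.631/(0.0987×42.0) = 0.4412, so
t_c = ln(17.53 × 0.4412) / 1.631 = 2.046 / 1.631 = 1.254 d.
L(t_c) = L₀ e^(−k_1 t_c) = 42.0 × 0.8836 = 37.11 mg/L, and at the critical point k_r D_c = k_1 L, so D_c = (0.0987/1.73) × 37.11 = 2.117 mg/L.
Minimum DO = C_s − D_c = 8.67 − 2.117 = 6.553 mg/L.
x_c = v t_c = 0.815 m/s × 1.254 d × 86400 s/d = 88300 m ≈ 88.3 km.

t_c ≈ 1.25 d; D_c ≈ 2.12 mg/L; min DO ≈ 6.55 mg/L; x_c ≈ 88.3 km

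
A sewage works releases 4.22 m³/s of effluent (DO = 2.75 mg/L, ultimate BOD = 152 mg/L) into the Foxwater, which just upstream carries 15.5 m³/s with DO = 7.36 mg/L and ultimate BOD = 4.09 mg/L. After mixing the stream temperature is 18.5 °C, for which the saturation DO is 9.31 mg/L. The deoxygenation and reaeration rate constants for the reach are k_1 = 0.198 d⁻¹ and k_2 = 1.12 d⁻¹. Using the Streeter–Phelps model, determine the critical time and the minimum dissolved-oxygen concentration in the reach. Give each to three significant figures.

Mixed DO = (15.5×7.36 + 4.22×2.75)/(15.5+4.22) = 125.7/19.72 = 6.373 mg/L.
Mixed L₀ = (15.5×4.09 + 4.22×152)/(19.72) = 704.8/19.72 = 35.74 mg/L.
Initial deficit D₀ = C_s − DO₀ = 9.31 − 6.373 = 2.937 mg/L.
t_c = (1/0.9220) ln[(1.12/0.198)(1 − 2.937×0.9220/(0.198×35.74))] = 1.085 × ln(3.492) = 1.356 d.
D_c = (0.198/1.12) × 35.74 × e^(−0.198×1.356) = 0.1768 × 35.74 × 0.7645 = 4.830 mg/L.
Minimum DO = 9.31 − 4.830 = 4.480 mg/L.

t_c ≈ 1.36 d; minimum DO ≈ 4.48 mg/L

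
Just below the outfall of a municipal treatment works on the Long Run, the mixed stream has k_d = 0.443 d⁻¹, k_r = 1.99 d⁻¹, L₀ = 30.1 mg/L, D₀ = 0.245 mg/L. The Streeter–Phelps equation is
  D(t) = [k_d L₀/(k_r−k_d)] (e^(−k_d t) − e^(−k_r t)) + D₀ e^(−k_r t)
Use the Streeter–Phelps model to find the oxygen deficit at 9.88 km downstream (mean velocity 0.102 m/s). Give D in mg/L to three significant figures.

D ≈ 4.35 mg/L

Travel time t = x/v = 9.88 km / (0.102 m/s) = 9880 m / 0.102 m/s = 96860 s = 1.121 d.
k_d L₀/(k_r−k_d) = 0.443×30.1/(1.99−0.443) = 13.33/1.547 = 8.619 mg/L.
e^(−k_d t) = e^(−0.443×1.121) = 0.6086; e^(−k_r t) = e^(−1.99×1.121) = 0.1074.
D = 8.619 × (0.6086 − 0.1074) + 0.245 × 0.1074 = 4.320 + 0.02632 = 4.346 mg/L.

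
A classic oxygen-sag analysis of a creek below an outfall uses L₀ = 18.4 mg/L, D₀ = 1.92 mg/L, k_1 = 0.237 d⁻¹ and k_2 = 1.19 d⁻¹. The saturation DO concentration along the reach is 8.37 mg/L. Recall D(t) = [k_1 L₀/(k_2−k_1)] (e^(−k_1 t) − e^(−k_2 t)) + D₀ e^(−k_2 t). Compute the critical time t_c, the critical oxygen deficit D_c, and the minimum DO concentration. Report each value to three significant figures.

With k_2/k_1 = 5.021 and 1 − D₀(k_2−k_1)/(k_1 L₀) = 0.5804,
t_c = ln(5.021 × 0.5804) / (1.19 − 0.237) = ln(2.914) / 0.9530 = 1.070/0.9530 = 1.122 d.
L(t_c) = L₀ e^(−k_1 t_c) = 18.4 × 0.7664 = 14.10 mg/L, and at the critical point k_2 D_c = k_1 L, so D_c = (0.237/1.19) × 14.10 = 2.809 mg/L.
Minimum DO = C_s − D_c = 8.37 − 2.809 = 5.561 mg/L.

t_c ≈ 1.12 d; D_c ≈ 2.81 mg/L; min DO ≈ 5.56 mg/L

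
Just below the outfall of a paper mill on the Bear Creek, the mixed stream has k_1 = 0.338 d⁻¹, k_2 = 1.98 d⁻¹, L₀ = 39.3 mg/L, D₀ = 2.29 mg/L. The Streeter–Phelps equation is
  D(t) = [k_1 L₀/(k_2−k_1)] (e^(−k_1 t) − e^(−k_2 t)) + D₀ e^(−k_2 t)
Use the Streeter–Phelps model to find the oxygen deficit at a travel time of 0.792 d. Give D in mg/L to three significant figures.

D ≈ 4.98 mg/L

k_1 L₀/(k_2−k_1) = 0.338×39.3/(1.98−0.338) = 13.28/1.642 = 8.090 mg/L.
e^(−k_1 t) = e^(−0.338×0.7920) = 0.7651; e^(−k_2 t) = e^(−1.98×0.7920) = 0.2084.
D = 8.090 × (0.7651 − 0.2084) + 2.29 × 0.2084 = 4.504 + 0.4773 = 4.981 mg/L.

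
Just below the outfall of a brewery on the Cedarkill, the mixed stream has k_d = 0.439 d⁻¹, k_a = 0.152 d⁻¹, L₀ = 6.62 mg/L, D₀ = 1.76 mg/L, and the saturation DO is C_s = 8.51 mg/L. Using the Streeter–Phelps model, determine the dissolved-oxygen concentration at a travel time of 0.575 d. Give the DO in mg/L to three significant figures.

k_d L₀/(k_a−k_d) = 0.439×6.62/(0.152−0.439) = 2.906/-0.2870 = -10.13 mg/L.
e^(−k_d t) = e^(−0.439×0.5750) = 0.7769; e^(−k_a t) = e^(−0.152×0.5750) = 0.9163.
D = -10.13 × (0.7769 − 0.9163) + 1.76 × 0.9163 = 1.412 + 1.613 = 3.024 mg/L.
DO = C_s − D = 8.51 − 3.024 = 5.486 mg/L.

DO ≈ 5.49 mg/L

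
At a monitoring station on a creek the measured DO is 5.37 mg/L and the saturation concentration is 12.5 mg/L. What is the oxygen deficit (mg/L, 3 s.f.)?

D ≈ 7.13 mg/L

D = C_s − C = 12.5 − 5.37 = 7.13 mg/L.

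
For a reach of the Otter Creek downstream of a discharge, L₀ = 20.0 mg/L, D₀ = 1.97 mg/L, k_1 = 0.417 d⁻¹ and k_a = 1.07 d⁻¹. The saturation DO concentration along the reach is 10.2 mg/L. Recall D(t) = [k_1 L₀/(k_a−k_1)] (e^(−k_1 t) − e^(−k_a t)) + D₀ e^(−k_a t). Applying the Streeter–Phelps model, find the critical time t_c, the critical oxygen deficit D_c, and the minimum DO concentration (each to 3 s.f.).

t_c = [1/(k_a−k_1)] ln[(k_a/k_1)(1 − D₀(k_a−k_1)/(k_1 L₀))]
= [1/(1.07−0.417)] ln[(1.07/0.417)(1 − 1.97×0.6530/(0.417×20.0))]
= (1/0.6530) ln[2.566 × 0.8458] = 1.531 × ln(2.170) = 1.531 × 0.7748 = 1.187 d.
L(t_c) = L₀ e^(−k_1 t_c) = 20.0 × 0.6097 = 12.19 mg/L, and at the critical point k_a D_c = k_1 L, so D_c = (0.417/1.07) × 12.19 = 4.752 mg/L.
Minimum DO = C_s − D_c = 10.2 − 4.752 = 5.448 mg/L.

t_c ≈ 1.19 d; D_c ≈ 4.75 mg/L; min DO ≈ 5.45 mg/L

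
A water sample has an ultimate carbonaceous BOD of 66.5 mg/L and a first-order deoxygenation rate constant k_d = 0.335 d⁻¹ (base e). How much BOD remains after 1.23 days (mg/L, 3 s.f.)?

L_t = L₀ e^(−k_d t) = 66.5 × e^(−0.335×1.23) = 66.5 × 0.6623 = 44.04 mg/L.

L ≈ 44.0 mg/L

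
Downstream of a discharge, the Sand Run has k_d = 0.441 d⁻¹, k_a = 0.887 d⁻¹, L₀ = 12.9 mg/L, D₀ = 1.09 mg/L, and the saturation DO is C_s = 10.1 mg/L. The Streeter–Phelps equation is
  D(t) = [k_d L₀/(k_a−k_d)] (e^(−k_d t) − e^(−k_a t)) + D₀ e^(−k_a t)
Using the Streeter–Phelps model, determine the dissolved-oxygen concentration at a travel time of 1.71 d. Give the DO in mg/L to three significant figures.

DO ≈ 6.66 mg/L

k_d L₀/(k_a−k_d) = 0.441×12.9/(0.887−0.441) = 5.689/0.4460 = 12.76 mg/L.
e^(−k_d t) = e^(−0.441×1.710) = 0.4704; e^(−k_a t) = e^(−0.887×1.710) = 0.2194.
D = 12.76 × (0.4704 − 0.2194) + 1.09 × 0.2194 = 3.202 + 0.2392 = 3.441 mg/L.
DO = C_s − D = 10.1 − 3.441 = 6.659 mg/L.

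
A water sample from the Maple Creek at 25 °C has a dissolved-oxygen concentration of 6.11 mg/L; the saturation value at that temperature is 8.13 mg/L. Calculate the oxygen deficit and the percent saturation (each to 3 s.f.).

D = C_s − C = 8.13 − 6.11 = 2.02 mg/L.
% saturation = 6.11/8.13 × 100 = 75.2 %.

D ≈ 2.02 mg/L; 75.2 % saturation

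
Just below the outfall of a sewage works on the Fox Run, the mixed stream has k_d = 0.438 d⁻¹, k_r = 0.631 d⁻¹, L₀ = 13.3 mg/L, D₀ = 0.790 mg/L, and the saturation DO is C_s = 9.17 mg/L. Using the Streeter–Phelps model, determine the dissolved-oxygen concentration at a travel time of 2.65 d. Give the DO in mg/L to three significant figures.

DO ≈ 5.24 mg/L

k_d L₀/(k_r−k_d) = 0.438×13.3/(0.631−0.438) = 5.825/0.1930 = 30.18 mg/L.
e^(−k_d t) = e^(−0.438×2.650) = 0.3133; e^(−k_r t) = e^(−0.631×2.650) = 0.1878.
D = 30.18 × (0.3133 − 0.1878) + 0.790 × 0.1878 = 3.786 + 0.1484 = 3.934 mg/L.
DO = C_s − D = 9.17 − 3.934 = 5.236 mg/L.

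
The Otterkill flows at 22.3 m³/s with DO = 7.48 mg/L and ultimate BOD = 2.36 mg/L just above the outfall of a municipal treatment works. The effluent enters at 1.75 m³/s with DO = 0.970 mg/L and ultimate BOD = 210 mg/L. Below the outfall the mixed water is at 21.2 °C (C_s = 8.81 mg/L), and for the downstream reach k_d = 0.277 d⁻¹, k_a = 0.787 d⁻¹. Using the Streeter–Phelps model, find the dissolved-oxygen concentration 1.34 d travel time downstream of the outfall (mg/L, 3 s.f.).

Mixed DO = (22.3×7.48 + 1.75×0.970)/(22.3+1.75) = 168.5/24.05 = 7.006 mg/L.
Mixed L₀ = (22.3×2.36 + 1.75×210)/(24.05) = 420.1/24.05 = 17.47 mg/L.
Initial deficit D₀ = C_s − DO₀ = 8.81 − 7.006 = 1.804 mg/L.
D(1.34) = [0.277×17.47/(0.787−0.277)](e^(−0.277×1.34) − e^(−0.787×1.34)) + 1.804 e^(−0.787×1.34)
= 9.488 × (0.6899 − 0.3483) + 1.804 × 0.3483 = 3.869 mg/L.
DO = 8.81 − 3.869 = 4.941 mg/L.

DO ≈ 4.94 mg/L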